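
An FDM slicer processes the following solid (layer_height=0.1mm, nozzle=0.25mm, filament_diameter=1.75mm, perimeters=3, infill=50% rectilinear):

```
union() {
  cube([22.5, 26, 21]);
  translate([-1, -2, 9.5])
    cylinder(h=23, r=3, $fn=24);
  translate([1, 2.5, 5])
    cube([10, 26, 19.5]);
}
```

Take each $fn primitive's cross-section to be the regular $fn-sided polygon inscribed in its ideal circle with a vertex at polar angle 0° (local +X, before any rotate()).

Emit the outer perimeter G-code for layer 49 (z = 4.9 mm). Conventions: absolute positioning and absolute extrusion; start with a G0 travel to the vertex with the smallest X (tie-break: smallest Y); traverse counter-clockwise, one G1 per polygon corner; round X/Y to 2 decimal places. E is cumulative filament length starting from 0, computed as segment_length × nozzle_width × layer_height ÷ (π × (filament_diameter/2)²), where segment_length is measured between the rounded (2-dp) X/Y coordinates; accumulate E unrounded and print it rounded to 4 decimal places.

At z = 4.9 mm: the 22.5×26 cube contributes its full rectangle; the cylinder at (-1, -2) is absent (z outside [9.5, 32.5]); the cube at (1, 2.5) is absent (z outside [5, 24.5]); Merging all regions: only the 22.5×26 cube is present, so the union is just that shape — 1 connected region. The outline is a single polygon with 4 vertices. Extrusion per mm of travel: 0.25 × 0.1 / (π × 0.875²) = 0.010394. Accumulating E over each segment gives final E = 1.0082.

G0 X0.00 Y0.00 Z4.90
G1 X22.50 Y0.00 E0.2339
G1 X22.50 Y26.00 E0.5041
G1 X0.00 Y26.00 E0.7380
G1 X0.00 Y0.00 E1.0082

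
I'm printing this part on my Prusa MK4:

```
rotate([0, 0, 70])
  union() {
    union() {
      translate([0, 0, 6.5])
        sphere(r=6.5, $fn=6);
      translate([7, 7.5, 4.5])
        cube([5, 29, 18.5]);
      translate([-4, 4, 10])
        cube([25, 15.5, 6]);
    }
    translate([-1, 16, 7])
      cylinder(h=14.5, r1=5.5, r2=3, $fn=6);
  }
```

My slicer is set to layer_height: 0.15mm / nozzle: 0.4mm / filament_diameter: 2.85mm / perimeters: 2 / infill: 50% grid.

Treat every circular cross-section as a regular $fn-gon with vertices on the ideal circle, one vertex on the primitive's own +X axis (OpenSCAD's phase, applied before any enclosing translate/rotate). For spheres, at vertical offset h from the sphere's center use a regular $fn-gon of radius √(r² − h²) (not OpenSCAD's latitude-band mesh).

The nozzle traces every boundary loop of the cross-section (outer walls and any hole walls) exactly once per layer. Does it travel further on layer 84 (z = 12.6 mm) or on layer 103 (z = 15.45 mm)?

layer 84 (z = 12.6 mm)

Layer 84 (z = 12.6): the r=6.5 sphere contributes a regular 6-gon of circumradius √(6.5²−6.1²) = 2.245 (perimeter = 2·6·2.245·sin(180°/6) = 13.47 mm); the 5×29 cube at (7, 7.5) contributes its full rectangle (perimeter 68.00 mm); the cube at (-4, 4) is present — its section is the full 25×15.5 rectangle (perimeter 81.00 mm); Merging all regions: the regions partially overlap (shared area 60.00 mm²), so the edge portions inside another operand are dropped and the merged outline is re-measured after clipping — boundary = 128.47 mm; the cone at (-1, 16) contributes a regular 6-gon of circumradius 4.534 (interpolated between r1=5.5 and r2=3 at t=0.386) (perimeter = 2·6·4.534·sin(180°/6) = 27.21 mm); Combining (union): the regions partially overlap (shared area 47.30 mm²), so the edge portions inside another operand are dropped and the merged outline is re-measured after clipping — boundary = 129.79 mm; (whole slice rotated 70° about Z — lengths, areas and connectivity unchanged). So its perimeter = 129.79 mm. Layer 103 (z = 15.45): the sphere is absent (|z−center|=8.950 > r=6.5); the cube at (7, 7.5) (footprint 5×29) is included at this height (perimeter 68.00 mm); the cube at (-4, 4) (footprint 25×15.5) is included at this height (perimeter 81.00 mm); Merging all regions: the regions partially overlap (shared area 60.00 mm²), so the edge portions inside another operand are dropped and the merged outline is re-measured after clipping — boundary = 115.00 mm; the cone at (-1, 16) contributes a regular 6-gon of circumradius 4.043 (interpolated between r1=5.5 and r2=3 at t=0.583) (perimeter = 2·6·4.043·sin(180°/6) = 24.26 mm); Merging all regions: the regions partially overlap (shared area 40.58 mm²), so the edge portions inside another operand are dropped and the merged outline is re-measured after clipping — boundary = 115.56 mm; (whole slice rotated 70° about Z — lengths, areas and connectivity unchanged). So its perimeter = 115.56 mm. Layer 84 is larger (129.79 vs 115.56 mm).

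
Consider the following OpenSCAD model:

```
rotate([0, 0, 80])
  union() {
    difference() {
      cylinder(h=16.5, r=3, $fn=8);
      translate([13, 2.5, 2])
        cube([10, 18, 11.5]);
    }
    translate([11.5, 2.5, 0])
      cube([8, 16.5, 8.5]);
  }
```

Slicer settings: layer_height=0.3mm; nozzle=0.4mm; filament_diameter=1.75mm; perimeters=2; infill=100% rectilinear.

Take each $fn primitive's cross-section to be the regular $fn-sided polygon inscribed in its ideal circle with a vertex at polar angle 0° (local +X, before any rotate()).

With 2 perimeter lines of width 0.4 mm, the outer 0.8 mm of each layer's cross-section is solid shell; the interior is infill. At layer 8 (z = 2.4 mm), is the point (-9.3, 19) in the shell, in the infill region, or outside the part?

infill

At z = 2.4 mm: the r=3 cylinder gives a regular 8-gon of circumradius 3 (constant along its height); the cube at (13, 2.5) (footprint 10×18) is included at this height; After the difference (first − rest): starting from the r=3 cylinder, the 10×18 cube at (13, 2.5) misses the remaining region (no effect) — 1 connected region; the cube at (11.5, 2.5) (footprint 8×16.5) is included at this height; Merging all regions: the 2 present regions are separate (no shared area or edge), so areas and boundary lengths simply add and each stays a separate island — 2 connected regions; (rotated 80° about Z; rotation is an isometry so areas/perimeters/island counts are preserved). Overall, the cross-section has 2 separate islands. Undo the 80° rotation: the query point maps to (17.096, 12.458) in the un-rotated model frame. The nearest boundary edge runs (19.50, 19.00)→(19.50, 2.50); distance from the point to it = 2.40 mm. (Shell/infill is judged within the island containing the point — the largest one.) The point is inside the cross-section and 2.40 mm from the nearest boundary — more than the 0.8 mm shell width (2 × 0.4), so it's in the infill interior.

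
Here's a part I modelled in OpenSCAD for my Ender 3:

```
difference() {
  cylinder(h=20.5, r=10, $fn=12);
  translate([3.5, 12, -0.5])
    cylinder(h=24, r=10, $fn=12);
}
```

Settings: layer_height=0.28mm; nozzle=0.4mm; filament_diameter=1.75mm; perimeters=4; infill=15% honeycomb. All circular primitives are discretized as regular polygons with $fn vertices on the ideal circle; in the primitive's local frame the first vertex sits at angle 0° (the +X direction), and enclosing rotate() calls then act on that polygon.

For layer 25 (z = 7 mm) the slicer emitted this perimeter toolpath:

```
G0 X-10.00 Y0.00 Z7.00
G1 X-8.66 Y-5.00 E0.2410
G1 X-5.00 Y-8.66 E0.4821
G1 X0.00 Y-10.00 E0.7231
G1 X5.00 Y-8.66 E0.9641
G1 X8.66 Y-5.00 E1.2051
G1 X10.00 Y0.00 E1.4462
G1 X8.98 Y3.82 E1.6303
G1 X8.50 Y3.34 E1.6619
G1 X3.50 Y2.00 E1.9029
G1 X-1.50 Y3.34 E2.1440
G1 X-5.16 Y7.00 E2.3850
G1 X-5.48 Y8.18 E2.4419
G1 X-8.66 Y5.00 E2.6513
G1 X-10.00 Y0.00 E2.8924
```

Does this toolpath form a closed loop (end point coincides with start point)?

Start point (G0): (-10.00, 0.00). End point (last G1): the path returns to the start — closed.

yes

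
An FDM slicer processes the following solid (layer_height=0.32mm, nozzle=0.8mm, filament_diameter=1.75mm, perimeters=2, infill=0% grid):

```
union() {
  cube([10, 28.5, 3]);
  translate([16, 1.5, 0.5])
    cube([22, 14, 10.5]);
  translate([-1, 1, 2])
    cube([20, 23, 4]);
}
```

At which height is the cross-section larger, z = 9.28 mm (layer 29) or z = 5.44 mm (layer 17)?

Layer 29 (z = 9.28): the cube is absent (z outside [0, 3]); the cube at (16, 1.5) is present — its section is the full 22×14 rectangle (area 308.00 mm²); the cube at (-1, 1) is not intersected at this z (z outside [2, 6]); Taking the union: only the 22×14 cube at (16, 1.5) is present, so the union is just that shape — area = 308.00 mm². So its area = 308.00 mm². Layer 17 (z = 5.44): the cube is not intersected at this z (z outside [0, 3]); the 22×14 cube at (16, 1.5) contributes its full rectangle (area 308.00 mm²); the cube at (-1, 1) (footprint 20×23) is included at this height (area 460.00 mm²); Taking the union: the regions partially overlap — summed areas 768.00 mm² minus the doubly-counted overlap 42.00 mm² gives 726.00 mm² — area = 726.00 mm². So its area = 726.00 mm². Layer 17 is larger (726.00 vs 308.00 mm²).

layer 17 (z = 5.44 mm)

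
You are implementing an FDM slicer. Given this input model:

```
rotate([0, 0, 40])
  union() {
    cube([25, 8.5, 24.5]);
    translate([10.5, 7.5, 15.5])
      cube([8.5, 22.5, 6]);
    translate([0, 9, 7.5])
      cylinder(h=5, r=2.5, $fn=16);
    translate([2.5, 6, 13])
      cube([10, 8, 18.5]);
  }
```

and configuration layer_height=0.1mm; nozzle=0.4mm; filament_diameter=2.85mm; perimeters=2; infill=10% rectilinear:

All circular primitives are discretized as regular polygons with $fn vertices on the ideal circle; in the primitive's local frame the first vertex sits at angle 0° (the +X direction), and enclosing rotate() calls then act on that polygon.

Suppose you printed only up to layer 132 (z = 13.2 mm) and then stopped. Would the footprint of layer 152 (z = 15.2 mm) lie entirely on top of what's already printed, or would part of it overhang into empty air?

Compare the two slices. At z = 13.2: the cube (footprint 25×8.5) is included at this height (area 212.50 mm²); the cube at (10.5, 7.5) is not intersected at this z (z outside [15.5, 21.5]); the cylinder at (0, 9) is absent (z outside [7.5, 12.5]); the cube at (2.5, 6) is present — its section is the full 10×8 rectangle (area 80.00 mm²); Merging all regions: the regions partially overlap — summed areas 292.50 mm² minus the doubly-counted overlap 25.00 mm² gives 267.50 mm² — area = 267.50 mm²; (rotated 40° about Z; rotation is an isometry so areas/perimeters/island counts are preserved). At z = 15.2: the cube is present — its section is the full 25×8.5 rectangle (area 212.50 mm²); the cube at (10.5, 7.5) is absent (z outside [15.5, 21.5]); the cylinder at (0, 9) does not reach this height (z outside [7.5, 12.5]); the 10×8 cube at (2.5, 6) contributes its full rectangle (area 80.00 mm²); Merging all regions: the regions partially overlap — summed areas 292.50 mm² minus the doubly-counted overlap 25.00 mm² gives 267.50 mm² — area = 267.50 mm²; (rotated 40° about Z; rotation is an isometry so areas/perimeters/island counts are preserved). Checking containment: the cross-section at z = 15.2 is a subset of the cross-section at z = 13.2.

entirely on top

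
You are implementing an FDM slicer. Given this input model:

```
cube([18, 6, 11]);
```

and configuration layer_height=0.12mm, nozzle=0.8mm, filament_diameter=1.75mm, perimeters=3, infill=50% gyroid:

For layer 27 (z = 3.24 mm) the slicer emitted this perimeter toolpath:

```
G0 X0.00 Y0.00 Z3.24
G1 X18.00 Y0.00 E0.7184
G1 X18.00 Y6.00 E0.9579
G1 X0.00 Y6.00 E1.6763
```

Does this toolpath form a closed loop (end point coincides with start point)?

no

Start point (G0): (0.00, 0.00). End point (last G1): the path does not return to the start — open.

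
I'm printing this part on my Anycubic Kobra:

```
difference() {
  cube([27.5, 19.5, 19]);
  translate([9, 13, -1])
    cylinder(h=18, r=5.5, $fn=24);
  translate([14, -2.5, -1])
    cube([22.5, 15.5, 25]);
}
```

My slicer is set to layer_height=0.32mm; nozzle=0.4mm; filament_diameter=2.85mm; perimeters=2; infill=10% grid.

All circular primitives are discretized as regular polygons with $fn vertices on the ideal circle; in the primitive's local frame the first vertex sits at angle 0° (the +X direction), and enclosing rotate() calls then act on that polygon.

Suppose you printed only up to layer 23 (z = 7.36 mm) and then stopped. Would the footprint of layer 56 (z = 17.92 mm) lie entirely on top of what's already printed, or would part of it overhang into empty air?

Compare the two slices. At z = 7.36: the 27.5×19.5 cube contributes its full rectangle (area 536.25 mm²); the r=5.5 cylinder at (9, 13) gives a regular 24-gon of circumradius 5.5 (constant along its height) (area = (24/2)·5.500²·sin(360°/24) = 93.95 mm²); the 22.5×15.5 cube at (14, -2.5) contributes its full rectangle (area 348.75 mm²); After the difference (first − rest): starting from the 27.5×19.5 cube (536.25 mm²), the r=5.5 cylinder at (9, 13) lies wholly inside it (removes its full 93.95 mm² and its 34.46 mm outline becomes a hole wall); the 22.5×15.5 cube at (14, -2.5) partially overlaps it — only the 174.80 mm² overlap (of its 348.75 mm²) is removed, clipping the outline — area = 267.50 mm². At z = 17.92: the cube is present — its section is the full 27.5×19.5 rectangle (area 536.25 mm²); the cylinder at (9, 13) is not intersected at this z (z outside [-1, 17]); the 22.5×15.5 cube at (14, -2.5) contributes its full rectangle (area 348.75 mm²); After the difference (first − rest): starting from the 27.5×19.5 cube (536.25 mm²), the 22.5×15.5 cube at (14, -2.5) partially overlaps it — only the 175.50 mm² overlap (of its 348.75 mm²) is removed, clipping the outline — area = 360.75 mm². Checking containment: at z = 17.92 the cross-section extends beyond the z = 7.36 cross-section by about 93.25 mm².

part overhangs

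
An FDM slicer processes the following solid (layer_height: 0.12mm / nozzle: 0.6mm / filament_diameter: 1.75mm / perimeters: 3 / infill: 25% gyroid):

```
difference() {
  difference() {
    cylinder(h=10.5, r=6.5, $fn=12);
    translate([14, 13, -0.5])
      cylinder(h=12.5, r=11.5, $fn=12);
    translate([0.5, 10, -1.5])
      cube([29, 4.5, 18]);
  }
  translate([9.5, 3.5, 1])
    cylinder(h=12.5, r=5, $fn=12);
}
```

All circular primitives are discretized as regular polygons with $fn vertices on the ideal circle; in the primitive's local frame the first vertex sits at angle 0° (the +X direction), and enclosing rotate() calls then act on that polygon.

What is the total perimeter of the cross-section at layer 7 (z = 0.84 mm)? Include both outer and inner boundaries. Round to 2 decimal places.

40.38 mm

At z = 0.84 mm: the cylinder: section is a regular 12-gon, circumradius r=6.5 (perimeter = 2·12·6.500·sin(180°/12) = 40.38 mm); the r=11.5 cylinder at (14, 13) contributes a regular 12-gon of circumradius 11.5 (perimeter = 2·12·11.500·sin(180°/12) = 71.43 mm); the cube at (0.5, 10) is present — its section is the full 29×4.5 rectangle (perimeter 67.00 mm); Taking the first minus the rest: starting from the r=6.5 cylinder, the r=11.5 cylinder at (14, 13) misses the remaining region (no effect); the 29×4.5 cube at (0.5, 10) misses the remaining region (no effect) — boundary = 40.38 mm; the cylinder at (9.5, 3.5) does not reach this height (z outside [1, 13.5]); Subtracting the remaining from the first: none of the subtracted shapes is present at this height, so the result so far is unchanged — boundary = 40.38 mm. Overall, the cross-section is a single solid region. Total boundary length (outer) = 40.38 mm.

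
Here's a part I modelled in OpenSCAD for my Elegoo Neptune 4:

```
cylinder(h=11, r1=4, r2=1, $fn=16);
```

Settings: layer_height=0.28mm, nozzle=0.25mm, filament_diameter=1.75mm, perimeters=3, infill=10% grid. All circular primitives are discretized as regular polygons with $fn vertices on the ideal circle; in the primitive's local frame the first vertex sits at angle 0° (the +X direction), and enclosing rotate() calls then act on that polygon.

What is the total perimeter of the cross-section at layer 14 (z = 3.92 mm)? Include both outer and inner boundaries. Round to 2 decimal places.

At z = 3.92 mm: the cone: at t=0.356 of its height the radius interpolates to r₁+(r₂−r₁)t = 2.931, giving a regular 16-gon of that circumradius (perimeter = 2·16·2.931·sin(180°/16) = 18.30 mm). Overall, the cross-section is a single solid region. Total boundary length (outer) = 18.30 mm.

18.30 mm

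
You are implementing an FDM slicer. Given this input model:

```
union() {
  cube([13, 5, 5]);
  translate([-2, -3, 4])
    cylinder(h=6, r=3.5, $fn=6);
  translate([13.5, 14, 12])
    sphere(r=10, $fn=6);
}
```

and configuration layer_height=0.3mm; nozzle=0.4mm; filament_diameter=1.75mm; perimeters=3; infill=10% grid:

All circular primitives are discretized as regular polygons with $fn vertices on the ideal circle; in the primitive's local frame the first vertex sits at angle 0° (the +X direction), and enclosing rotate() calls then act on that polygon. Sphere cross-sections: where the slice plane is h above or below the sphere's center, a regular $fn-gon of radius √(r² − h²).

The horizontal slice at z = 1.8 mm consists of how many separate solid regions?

1

At z = 1.8 mm: the 13×5 cube contributes its full rectangle; the cylinder at (-2, -3) does not reach this height (z outside [4, 10]); the sphere at (13.5, 14) is absent (|z−center|=10.200 > r=10); Combining (union): only the 13×5 cube is present, so the union is just that shape — 1 connected region. The result has 1 disconnected region.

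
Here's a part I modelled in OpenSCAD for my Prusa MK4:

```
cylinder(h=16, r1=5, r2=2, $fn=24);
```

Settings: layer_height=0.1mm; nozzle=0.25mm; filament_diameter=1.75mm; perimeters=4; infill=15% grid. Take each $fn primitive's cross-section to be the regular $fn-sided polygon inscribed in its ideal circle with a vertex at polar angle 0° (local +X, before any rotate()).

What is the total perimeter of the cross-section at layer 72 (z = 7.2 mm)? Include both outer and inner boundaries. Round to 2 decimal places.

At z = 7.2 mm: the cone: at t=0.450 of its height the radius interpolates to r₁+(r₂−r₁)t = 3.650, giving a regular 24-gon of that circumradius (perimeter = 2·24·3.650·sin(180°/24) = 22.87 mm). Overall, the cross-section is a single solid region. Total boundary length (outer) = 22.87 mm.

22.87 mm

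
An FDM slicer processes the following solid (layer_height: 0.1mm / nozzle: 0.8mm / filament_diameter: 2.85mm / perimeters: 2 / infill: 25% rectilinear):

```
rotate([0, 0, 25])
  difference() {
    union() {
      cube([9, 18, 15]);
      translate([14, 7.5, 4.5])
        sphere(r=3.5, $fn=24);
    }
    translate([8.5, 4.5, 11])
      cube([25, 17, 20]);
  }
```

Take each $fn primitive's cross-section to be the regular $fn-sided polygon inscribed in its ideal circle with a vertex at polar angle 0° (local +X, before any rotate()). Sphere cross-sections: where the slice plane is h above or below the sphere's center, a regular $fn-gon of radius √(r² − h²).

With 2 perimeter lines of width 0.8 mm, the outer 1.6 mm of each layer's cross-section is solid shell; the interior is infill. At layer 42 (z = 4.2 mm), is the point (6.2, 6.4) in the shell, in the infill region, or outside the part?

At z = 4.2 mm: the 9×18 cube contributes its full rectangle; the r=3.5 sphere at (14, 7.5) contributes a regular 24-gon of circumradius √(3.5²−0.3²) = 3.487; Combining (union): the 2 present regions are separate (no shared area or edge), so areas and boundary lengths simply add and each stays a separate island — 2 connected regions; the cube at (8.5, 4.5) is not intersected at this z (z outside [11, 31]); After the difference (first − rest): none of the subtracted shapes is present at this height, so that combined region is unchanged — 2 connected regions; (rotated 25° about Z; rotation is an isometry so areas/perimeters/island counts are preserved). Overall, the cross-section has 2 separate islands. Undo the 25° rotation: the query point maps to (8.324, 3.180) in the un-rotated model frame. The nearest boundary edge runs (9.00, 18.00)→(9.00, 0.00); distance from the point to it = 0.68 mm. (Shell/infill is judged within the island containing the point — the largest one.) The point is inside the cross-section, 0.68 mm from the nearest boundary — within the 1.6 mm shell band (2 × 0.8).

shell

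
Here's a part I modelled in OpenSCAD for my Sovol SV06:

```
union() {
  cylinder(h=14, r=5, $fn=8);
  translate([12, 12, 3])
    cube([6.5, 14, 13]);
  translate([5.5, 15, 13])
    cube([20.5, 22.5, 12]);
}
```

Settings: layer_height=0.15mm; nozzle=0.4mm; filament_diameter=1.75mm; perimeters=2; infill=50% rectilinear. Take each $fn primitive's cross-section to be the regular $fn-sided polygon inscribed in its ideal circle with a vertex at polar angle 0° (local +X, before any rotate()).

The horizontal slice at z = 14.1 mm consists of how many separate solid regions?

At z = 14.1 mm: the cylinder is not intersected at this z (z outside [0, 14]); the cube at (12, 12) (footprint 6.5×14) is included at this height; the 20.5×22.5 cube at (5.5, 15) contributes its full rectangle; Taking the union: the regions partially overlap (shared area 71.50 mm²), so overlapping operands fuse into one piece — 1 connected region. The result has 1 disconnected region.

1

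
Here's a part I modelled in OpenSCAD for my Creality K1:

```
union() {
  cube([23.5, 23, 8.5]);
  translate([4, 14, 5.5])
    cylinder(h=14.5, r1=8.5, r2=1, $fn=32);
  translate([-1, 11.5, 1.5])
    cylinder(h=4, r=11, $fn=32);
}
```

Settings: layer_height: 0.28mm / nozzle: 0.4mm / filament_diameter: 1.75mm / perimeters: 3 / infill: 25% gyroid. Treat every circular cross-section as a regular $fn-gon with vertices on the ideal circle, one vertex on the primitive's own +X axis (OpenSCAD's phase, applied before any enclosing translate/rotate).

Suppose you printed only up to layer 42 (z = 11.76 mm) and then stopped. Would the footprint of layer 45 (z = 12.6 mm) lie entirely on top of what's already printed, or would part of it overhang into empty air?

Compare the two slices. At z = 11.76: the cube is absent (z outside [0, 8.5]); the cone at (4, 14): at t=0.432 of its height the radius interpolates to r₁+(r₂−r₁)t = 5.262, giving a regular 32-gon of that circumradius (area = (32/2)·5.262²·sin(360°/32) = 86.43 mm²); the cylinder at (-1, 11.5) is absent (z outside [1.5, 5.5]); Merging all regions: only the cone at (4, 14) is present, so the union is just that shape — area = 86.43 mm². At z = 12.6: the cube does not reach this height (z outside [0, 8.5]); the cone at (4, 14) contributes a regular 32-gon of circumradius 4.828 (interpolated between r1=8.5 and r2=1 at t=0.490) (area = (32/2)·4.828²·sin(360°/32) = 72.75 mm²); the cylinder at (-1, 11.5) is not intersected at this z (z outside [1.5, 5.5]); Combining (union): only the cone at (4, 14) is present, so the union is just that shape — area = 72.75 mm². Checking containment: the cross-section at z = 12.6 is a subset of the cross-section at z = 11.76.

entirely on top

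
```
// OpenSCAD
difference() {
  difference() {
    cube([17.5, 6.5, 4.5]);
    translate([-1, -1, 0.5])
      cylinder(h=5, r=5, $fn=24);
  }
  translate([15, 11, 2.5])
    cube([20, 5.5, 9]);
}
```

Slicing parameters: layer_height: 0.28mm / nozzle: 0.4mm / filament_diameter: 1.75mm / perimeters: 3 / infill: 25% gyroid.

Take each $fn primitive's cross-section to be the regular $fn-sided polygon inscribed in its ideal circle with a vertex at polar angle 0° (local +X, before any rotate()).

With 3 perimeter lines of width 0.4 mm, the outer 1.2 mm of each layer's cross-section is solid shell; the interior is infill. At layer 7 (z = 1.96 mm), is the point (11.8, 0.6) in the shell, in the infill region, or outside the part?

shell

At z = 1.96 mm: the 17.5×6.5 cube contributes its full rectangle; the r=5 cylinder at (-1, -1) contributes a regular 24-gon of circumradius 5; After the difference (first − rest): starting from the 17.5×6.5 cube, the r=5 cylinder at (-1, -1) partially overlaps it — only the 10.54 mm² overlap (of its 77.65 mm²) is removed, clipping the outline — 1 connected region; the cube at (15, 11) does not reach this height (z outside [2.5, 11.5]); After the difference (first − rest): none of the subtracted shapes is present at this height, so the result so far is unchanged — 1 connected region. Overall, the cross-section is a single solid region. The nearest boundary edge runs (17.50, 0.00)→(3.87, 0.00); distance from the point to it = 0.60 mm. The point is inside the cross-section, 0.60 mm from the nearest boundary — within the 1.2 mm shell band (3 × 0.4).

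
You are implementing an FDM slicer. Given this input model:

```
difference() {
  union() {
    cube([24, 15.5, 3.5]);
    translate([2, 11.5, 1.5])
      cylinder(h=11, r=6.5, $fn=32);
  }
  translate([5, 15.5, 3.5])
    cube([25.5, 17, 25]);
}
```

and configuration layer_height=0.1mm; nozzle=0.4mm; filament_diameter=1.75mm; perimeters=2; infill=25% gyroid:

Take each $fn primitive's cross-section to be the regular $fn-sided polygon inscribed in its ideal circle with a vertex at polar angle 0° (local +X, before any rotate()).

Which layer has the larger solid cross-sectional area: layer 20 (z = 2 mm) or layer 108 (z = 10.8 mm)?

Layer 20 (z = 2): the cube (footprint 24×15.5) is included at this height (area 372.00 mm²); the r=6.5 cylinder at (2, 11.5) contributes a regular 32-gon of circumradius 6.5 (area = (32/2)·6.500²·sin(360°/32) = 131.88 mm²); Merging all regions: the regions partially overlap — summed areas 503.88 mm² minus the doubly-counted overlap 77.88 mm² gives 426.00 mm² — area = 426.00 mm²; the cube at (5, 15.5) is not intersected at this z (z outside [3.5, 28.5]); Taking the first minus the rest: none of the subtracted shapes is present at this height, so that combined region is unchanged — area = 426.00 mm². So its area = 426.00 mm². Layer 108 (z = 10.8): the cube does not reach this height (z outside [0, 3.5]); the r=6.5 cylinder at (2, 11.5) contributes a regular 32-gon of circumradius 6.5 (area = (32/2)·6.500²·sin(360°/32) = 131.88 mm²); Combining (union): only the r=6.5 cylinder at (2, 11.5) is present, so the union is just that shape — area = 131.88 mm²; the cube at (5, 15.5) is present — its section is the full 25.5×17 rectangle (area 433.50 mm²); Subtracting the remaining from the first: starting from that combined region (131.88 mm²), the 25.5×17 cube at (5, 15.5) partially overlaps it — only the 2.09 mm² overlap (of its 433.50 mm²) is removed, clipping the outline — area = 129.79 mm². So its area = 129.79 mm². Layer 20 is larger (426.00 vs 129.79 mm²).

layer 20 (z = 2 mm)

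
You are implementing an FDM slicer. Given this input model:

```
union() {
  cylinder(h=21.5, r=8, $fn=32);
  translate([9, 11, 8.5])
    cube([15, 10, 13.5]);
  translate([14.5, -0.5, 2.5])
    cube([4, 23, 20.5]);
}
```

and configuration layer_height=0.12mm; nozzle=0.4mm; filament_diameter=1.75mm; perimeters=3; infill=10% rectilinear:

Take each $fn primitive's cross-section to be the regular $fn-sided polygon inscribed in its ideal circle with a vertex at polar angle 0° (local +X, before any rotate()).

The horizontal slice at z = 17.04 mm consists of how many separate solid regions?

2

At z = 17.04 mm: the r=8 cylinder contributes a regular 32-gon of circumradius 8; the cube at (9, 11) (footprint 15×10) is included at this height; the 4×23 cube at (14.5, -0.5) contributes its full rectangle; Combining (union): the regions partially overlap (shared area 40.00 mm²), so overlapping operands fuse into one piece — 2 connected regions. The result has 2 disconnected regions.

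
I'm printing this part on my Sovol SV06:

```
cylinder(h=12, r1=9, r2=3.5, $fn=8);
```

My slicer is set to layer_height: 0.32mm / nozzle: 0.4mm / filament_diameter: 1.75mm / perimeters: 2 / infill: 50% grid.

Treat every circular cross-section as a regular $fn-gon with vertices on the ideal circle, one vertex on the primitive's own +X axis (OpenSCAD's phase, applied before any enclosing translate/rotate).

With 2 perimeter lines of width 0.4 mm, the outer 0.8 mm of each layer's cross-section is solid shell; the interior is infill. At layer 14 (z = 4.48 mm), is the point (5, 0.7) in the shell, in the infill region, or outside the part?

At z = 4.48 mm: the cone: at t=0.373 of its height the radius interpolates to r₁+(r₂−r₁)t = 6.947, giving a regular 8-gon of that circumradius. Overall, the cross-section is a single solid region. The nearest boundary edge runs (6.95, 0.00)→(4.91, 4.91); distance from the point to it = 1.53 mm. The point is inside the cross-section and 1.53 mm from the nearest boundary — more than the 0.8 mm shell width (2 × 0.4), so it's in the infill interior.

infill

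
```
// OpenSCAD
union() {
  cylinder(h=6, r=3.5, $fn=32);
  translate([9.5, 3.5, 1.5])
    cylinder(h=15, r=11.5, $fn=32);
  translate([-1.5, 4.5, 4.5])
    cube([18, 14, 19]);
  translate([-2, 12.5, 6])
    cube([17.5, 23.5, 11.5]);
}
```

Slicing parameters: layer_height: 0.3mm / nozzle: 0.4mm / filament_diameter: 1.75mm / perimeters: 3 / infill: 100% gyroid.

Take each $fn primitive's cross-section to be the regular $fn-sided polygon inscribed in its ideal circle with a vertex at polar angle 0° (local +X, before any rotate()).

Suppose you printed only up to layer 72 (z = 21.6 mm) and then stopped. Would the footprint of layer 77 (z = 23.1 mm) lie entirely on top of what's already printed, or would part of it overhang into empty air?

entirely on top

Compare the two slices. At z = 21.6: the cylinder does not reach this height (z outside [0, 6]); the cylinder at (9.5, 3.5) does not reach this height (z outside [1.5, 16.5]); the 18×14 cube at (-1.5, 4.5) contributes its full rectangle (area 252.00 mm²); the cube at (-2, 12.5) does not reach this height (z outside [6, 17.5]); Combining (union): only the 18×14 cube at (-1.5, 4.5) is present, so the union is just that shape — area = 252.00 mm². At z = 23.1: the cylinder does not reach this height (z outside [0, 6]); the cylinder at (9.5, 3.5) is absent (z outside [1.5, 16.5]); the 18×14 cube at (-1.5, 4.5) contributes its full rectangle (area 252.00 mm²); the cube at (-2, 12.5) does not reach this height (z outside [6, 17.5]); Taking the union: only the 18×14 cube at (-1.5, 4.5) is present, so the union is just that shape — area = 252.00 mm². Checking containment: the cross-section at z = 23.1 is a subset of the cross-section at z = 21.6.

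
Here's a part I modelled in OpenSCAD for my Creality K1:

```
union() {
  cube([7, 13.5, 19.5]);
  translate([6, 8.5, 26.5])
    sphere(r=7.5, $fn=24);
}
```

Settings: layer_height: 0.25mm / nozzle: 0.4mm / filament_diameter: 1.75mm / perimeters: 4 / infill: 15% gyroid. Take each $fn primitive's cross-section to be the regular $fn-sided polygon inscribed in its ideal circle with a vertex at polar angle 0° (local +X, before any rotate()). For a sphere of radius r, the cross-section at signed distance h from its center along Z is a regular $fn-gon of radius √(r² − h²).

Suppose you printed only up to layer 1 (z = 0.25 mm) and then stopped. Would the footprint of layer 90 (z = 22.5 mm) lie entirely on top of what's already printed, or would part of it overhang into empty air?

Compare the two slices. At z = 0.25: the cube is present — its section is the full 7×13.5 rectangle (area 94.50 mm²); the sphere at (6, 8.5) is absent (|z−center|=26.250 > r=7.5); Combining (union): only the 7×13.5 cube is present, so the union is just that shape — area = 94.50 mm². At z = 22.5: the cube does not reach this height (z outside [0, 19.5]); the r=7.5 sphere at (6, 8.5) slices to a regular 24-gon of circumradius 6.344 (√(r²−h²) with h=4 from center) (area = (24/2)·6.344²·sin(360°/24) = 125.01 mm²); Merging all regions: only the r=7.5 sphere at (6, 8.5) is present, so the union is just that shape — area = 125.01 mm². Checking containment: at z = 22.5 the cross-section extends beyond the z = 0.25 cross-section by about 55.47 mm².

part overhangs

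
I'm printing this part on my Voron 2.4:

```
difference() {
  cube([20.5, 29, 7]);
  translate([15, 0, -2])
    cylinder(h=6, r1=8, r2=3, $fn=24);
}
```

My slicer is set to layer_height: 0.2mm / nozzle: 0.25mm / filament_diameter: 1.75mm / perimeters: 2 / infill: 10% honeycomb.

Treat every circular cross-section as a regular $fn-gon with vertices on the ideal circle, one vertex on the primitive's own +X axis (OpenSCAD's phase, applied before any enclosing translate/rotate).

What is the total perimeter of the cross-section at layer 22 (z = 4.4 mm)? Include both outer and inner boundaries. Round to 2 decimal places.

At z = 4.4 mm: the cube (footprint 20.5×29) is included at this height (perimeter 99.00 mm); the cone at (15, 0) does not reach this height (z outside [-2, 4]); Subtracting the remaining from the first: none of the subtracted shapes is present at this height, so the 20.5×29 cube is unchanged — boundary = 99.00 mm. Overall, the cross-section is a single solid region. Total boundary length (outer) = 99.00 mm.

99.00 mm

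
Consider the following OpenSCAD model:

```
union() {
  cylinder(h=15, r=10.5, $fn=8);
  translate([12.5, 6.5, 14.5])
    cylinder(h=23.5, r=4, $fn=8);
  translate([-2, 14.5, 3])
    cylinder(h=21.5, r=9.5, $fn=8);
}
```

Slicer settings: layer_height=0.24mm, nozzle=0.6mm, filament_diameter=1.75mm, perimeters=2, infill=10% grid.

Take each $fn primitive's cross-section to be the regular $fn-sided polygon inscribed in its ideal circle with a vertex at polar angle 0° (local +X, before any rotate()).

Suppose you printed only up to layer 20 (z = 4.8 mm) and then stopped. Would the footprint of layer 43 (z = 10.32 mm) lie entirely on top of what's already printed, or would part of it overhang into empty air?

entirely on top

Compare the two slices. At z = 4.8: the r=10.5 cylinder contributes a regular 8-gon of circumradius 10.5 (area = (8/2)·10.500²·sin(360°/8) = 311.83 mm²); the cylinder at (12.5, 6.5) does not reach this height (z outside [14.5, 38]); the cylinder at (-2, 14.5): section is a regular 8-gon, circumradius r=9.5 (area = (8/2)·9.500²·sin(360°/8) = 255.27 mm²); Combining (union): the regions partially overlap — summed areas 567.10 mm² minus the doubly-counted overlap 35.42 mm² gives 531.68 mm² — area = 531.68 mm². At z = 10.32: the r=10.5 cylinder gives a regular 8-gon of circumradius 10.5 (constant along its height) (area = (8/2)·10.500²·sin(360°/8) = 311.83 mm²); the cylinder at (12.5, 6.5) does not reach this height (z outside [14.5, 38]); the r=9.5 cylinder at (-2, 14.5) gives a regular 8-gon of circumradius 9.5 (constant along its height) (area = (8/2)·9.500²·sin(360°/8) = 255.27 mm²); Merging all regions: the regions partially overlap — summed areas 567.10 mm² minus the doubly-counted overlap 35.42 mm² gives 531.68 mm² — area = 531.68 mm². Checking containment: the cross-section at z = 10.32 is a subset of the cross-section at z = 4.8.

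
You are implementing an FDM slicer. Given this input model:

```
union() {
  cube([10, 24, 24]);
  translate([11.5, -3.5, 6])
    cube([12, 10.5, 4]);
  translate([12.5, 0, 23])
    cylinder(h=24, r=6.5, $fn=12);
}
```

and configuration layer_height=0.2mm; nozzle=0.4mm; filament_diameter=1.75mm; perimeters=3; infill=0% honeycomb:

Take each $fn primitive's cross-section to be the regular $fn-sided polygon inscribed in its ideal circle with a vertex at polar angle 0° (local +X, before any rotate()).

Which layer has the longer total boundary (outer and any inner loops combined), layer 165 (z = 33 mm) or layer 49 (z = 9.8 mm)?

layer 49 (z = 9.8 mm)

Layer 165 (z = 33): the cube is absent (z outside [0, 24]); the cube at (11.5, -3.5) is not intersected at this z (z outside [6, 10]); the r=6.5 cylinder at (12.5, 0) gives a regular 12-gon of circumradius 6.5 (constant along its height) (perimeter = 2·12·6.500·sin(180°/12) = 40.38 mm); Merging all regions: only the r=6.5 cylinder at (12.5, 0) is present, so the union is just that shape — boundary = 40.38 mm. So its perimeter = 40.38 mm. Layer 49 (z = 9.8): the 10×24 cube contributes its full rectangle (perimeter 68.00 mm); the 12×10.5 cube at (11.5, -3.5) contributes its full rectangle (perimeter 45.00 mm); the cylinder at (12.5, 0) is not intersected at this z (z outside [23, 47]); Combining (union): the 2 present regions are separate (no shared area or edge), so areas and boundary lengths simply add and each stays a separate island — boundary = 113.00 mm. So its perimeter = 113.00 mm. Layer 49 is larger (113.00 vs 40.38 mm).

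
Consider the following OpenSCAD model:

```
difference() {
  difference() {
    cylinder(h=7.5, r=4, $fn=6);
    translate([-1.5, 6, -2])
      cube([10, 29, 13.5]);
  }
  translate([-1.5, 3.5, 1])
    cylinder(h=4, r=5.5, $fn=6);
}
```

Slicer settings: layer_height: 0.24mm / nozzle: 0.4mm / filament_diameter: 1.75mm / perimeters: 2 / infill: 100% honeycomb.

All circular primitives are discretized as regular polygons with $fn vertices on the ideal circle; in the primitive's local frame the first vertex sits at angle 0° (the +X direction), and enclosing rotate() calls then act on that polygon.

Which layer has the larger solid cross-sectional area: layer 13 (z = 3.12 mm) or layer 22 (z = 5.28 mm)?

layer 22 (z = 5.28 mm)

Layer 13 (z = 3.12): the r=4 cylinder contributes a regular 6-gon of circumradius 4 (area = (6/2)·4.000²·sin(360°/6) = 41.57 mm²); the cube at (-1.5, 6) is present — its section is the full 10×29 rectangle (area 290.00 mm²); Subtracting the remaining from the first: starting from the r=4 cylinder (41.57 mm²), the 10×29 cube at (-1.5, 6) misses the remaining region (no effect) — area = 41.57 mm²; the cylinder at (-1.5, 3.5): section is a regular 6-gon, circumradius r=5.5 (area = (6/2)·5.500²·sin(360°/6) = 78.59 mm²); After the difference (first − rest): starting from the result so far (41.57 mm²), the r=5.5 cylinder at (-1.5, 3.5) partially overlaps it — only the 25.65 mm² overlap (of its 78.59 mm²) is removed, clipping the outline — area = 15.92 mm². So its area = 15.92 mm². Layer 22 (z = 5.28): the cylinder: section is a regular 6-gon, circumradius r=4 (area = (6/2)·4.000²·sin(360°/6) = 41.57 mm²); the 10×29 cube at (-1.5, 6) contributes its full rectangle (area 290.00 mm²); Subtracting the remaining from the first: starting from the r=4 cylinder (41.57 mm²), the 10×29 cube at (-1.5, 6) misses the remaining region (no effect) — area = 41.57 mm²; the cylinder at (-1.5, 3.5) is not intersected at this z (z outside [1, 5]); After the difference (first − rest): none of the subtracted shapes is present at this height, so that combined region is unchanged — area = 41.57 mm². So its area = 41.57 mm². Layer 22 is larger (41.57 vs 15.92 mm²).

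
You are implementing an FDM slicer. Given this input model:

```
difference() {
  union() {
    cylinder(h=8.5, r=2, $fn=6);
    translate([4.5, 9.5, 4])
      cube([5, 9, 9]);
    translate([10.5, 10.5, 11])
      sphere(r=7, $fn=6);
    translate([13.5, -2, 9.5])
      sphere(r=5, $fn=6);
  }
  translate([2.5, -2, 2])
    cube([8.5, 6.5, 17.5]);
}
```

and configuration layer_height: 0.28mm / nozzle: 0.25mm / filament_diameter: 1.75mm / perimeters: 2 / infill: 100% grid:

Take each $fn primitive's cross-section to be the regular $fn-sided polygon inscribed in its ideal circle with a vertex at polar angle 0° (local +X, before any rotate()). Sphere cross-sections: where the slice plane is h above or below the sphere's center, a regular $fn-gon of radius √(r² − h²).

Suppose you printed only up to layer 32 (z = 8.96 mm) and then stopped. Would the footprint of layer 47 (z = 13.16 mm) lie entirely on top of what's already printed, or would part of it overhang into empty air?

entirely on top

Compare the two slices. At z = 8.96: the cylinder is absent (z outside [0, 8.5]); the 5×9 cube at (4.5, 9.5) contributes its full rectangle (area 45.00 mm²); the r=7 sphere at (10.5, 10.5) slices to a regular 6-gon of circumradius 6.696 (√(r²−h²) with h=2.04 from center) (area = (6/2)·6.696²·sin(360°/6) = 116.49 mm²); the r=5 sphere at (13.5, -2) slices to a regular 6-gon of circumradius 4.971 (√(r²−h²) with h=0.54 from center) (area = (6/2)·4.971²·sin(360°/6) = 64.19 mm²); Taking the union: the regions partially overlap — summed areas 225.69 mm² minus the doubly-counted overlap 27.90 mm² gives 197.78 mm² — area = 197.78 mm²; the 8.5×6.5 cube at (2.5, -2) contributes its full rectangle (area 55.25 mm²); Subtracting the remaining from the first: starting from that combined region (197.78 mm²), the 8.5×6.5 cube at (2.5, -2) partially overlaps it — only the 5.29 mm² overlap (of its 55.25 mm²) is removed, clipping the outline — area = 192.50 mm². At z = 13.16: the cylinder is not intersected at this z (z outside [0, 8.5]); the cube at (4.5, 9.5) is not intersected at this z (z outside [4, 13]); the r=7 sphere at (10.5, 10.5) contributes a regular 6-gon of circumradius √(7²−2.16²) = 6.658 (area = (6/2)·6.658²·sin(360°/6) = 115.18 mm²); the r=5 sphere at (13.5, -2) contributes a regular 6-gon of circumradius √(5²−3.66²) = 3.407 (area = (6/2)·3.407²·sin(360°/6) = 30.15 mm²); Combining (union): the 2 present regions are separate (no shared area or edge), so areas and boundary lengths simply add and each stays a separate island — area = 145.33 mm²; the 8.5×6.5 cube at (2.5, -2) contributes its full rectangle (area 55.25 mm²); After the difference (first − rest): starting from that combined region (145.33 mm²), the 8.5×6.5 cube at (2.5, -2) partially overlaps it — only the 0.71 mm² overlap (of its 55.25 mm²) is removed, clipping the outline — area = 144.62 mm². Checking containment: the cross-section at z = 13.16 is a subset of the cross-section at z = 8.96.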